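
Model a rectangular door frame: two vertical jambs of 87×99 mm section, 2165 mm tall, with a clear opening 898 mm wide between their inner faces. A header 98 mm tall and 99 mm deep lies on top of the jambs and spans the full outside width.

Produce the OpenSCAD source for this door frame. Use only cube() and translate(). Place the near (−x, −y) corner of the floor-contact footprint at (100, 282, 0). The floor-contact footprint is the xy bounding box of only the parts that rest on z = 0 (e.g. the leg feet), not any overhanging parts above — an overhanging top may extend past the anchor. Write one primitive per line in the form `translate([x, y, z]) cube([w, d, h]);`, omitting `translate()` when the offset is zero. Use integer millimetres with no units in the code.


translate([100, 282, 0]) cube([87, 99, 2165]);
translate([1085, 282, 0]) cube([87, 99, 2165]);
translate([100, 282, 2165]) cube([1072, 99, 98]);


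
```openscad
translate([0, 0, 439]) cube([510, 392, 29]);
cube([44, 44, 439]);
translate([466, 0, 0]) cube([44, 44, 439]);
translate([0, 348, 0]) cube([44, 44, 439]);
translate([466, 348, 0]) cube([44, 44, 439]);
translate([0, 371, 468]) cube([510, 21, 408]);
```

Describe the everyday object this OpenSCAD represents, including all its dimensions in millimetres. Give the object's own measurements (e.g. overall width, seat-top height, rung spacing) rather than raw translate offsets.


A chair. The seat is a 510×392×29 mm slab with its top at z = 468 mm, on four 44×44 mm corner legs (flush with the seat edges, standing on z = 0). A flat backrest 21 mm thick, 408 mm tall, spans the full seat width and rises from the seat top along its +y edge, rear face flush with the rear of the seat.


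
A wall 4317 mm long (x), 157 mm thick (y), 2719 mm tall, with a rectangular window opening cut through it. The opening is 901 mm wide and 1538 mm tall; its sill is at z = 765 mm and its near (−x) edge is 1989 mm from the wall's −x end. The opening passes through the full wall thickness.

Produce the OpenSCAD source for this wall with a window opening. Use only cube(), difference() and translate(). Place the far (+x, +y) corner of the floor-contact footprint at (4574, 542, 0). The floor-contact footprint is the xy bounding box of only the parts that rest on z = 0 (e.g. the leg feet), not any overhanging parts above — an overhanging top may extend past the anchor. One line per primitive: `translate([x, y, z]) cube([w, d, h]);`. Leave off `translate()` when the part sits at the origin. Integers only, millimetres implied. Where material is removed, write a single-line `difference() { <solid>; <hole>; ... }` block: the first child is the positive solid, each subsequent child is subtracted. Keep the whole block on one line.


difference() { translate([257, 385, 0]) cube([4317, 157, 2719]); translate([2246, 385, 765]) cube([901, 157, 1538]); }


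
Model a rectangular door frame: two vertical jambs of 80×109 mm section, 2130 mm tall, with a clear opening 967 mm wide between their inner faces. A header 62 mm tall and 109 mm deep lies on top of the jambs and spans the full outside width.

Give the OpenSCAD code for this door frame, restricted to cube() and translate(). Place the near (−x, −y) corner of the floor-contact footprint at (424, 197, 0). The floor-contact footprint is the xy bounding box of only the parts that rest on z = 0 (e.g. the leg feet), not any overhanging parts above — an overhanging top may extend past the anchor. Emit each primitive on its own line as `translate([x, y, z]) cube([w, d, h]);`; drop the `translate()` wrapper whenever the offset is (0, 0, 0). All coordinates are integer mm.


translate([424, 197, 0]) cube([80, 109, 2130]);
translate([1471, 197, 0]) cube([80, 109, 2130]);
translate([424, 197, 2130]) cube([1127, 109, 62]);


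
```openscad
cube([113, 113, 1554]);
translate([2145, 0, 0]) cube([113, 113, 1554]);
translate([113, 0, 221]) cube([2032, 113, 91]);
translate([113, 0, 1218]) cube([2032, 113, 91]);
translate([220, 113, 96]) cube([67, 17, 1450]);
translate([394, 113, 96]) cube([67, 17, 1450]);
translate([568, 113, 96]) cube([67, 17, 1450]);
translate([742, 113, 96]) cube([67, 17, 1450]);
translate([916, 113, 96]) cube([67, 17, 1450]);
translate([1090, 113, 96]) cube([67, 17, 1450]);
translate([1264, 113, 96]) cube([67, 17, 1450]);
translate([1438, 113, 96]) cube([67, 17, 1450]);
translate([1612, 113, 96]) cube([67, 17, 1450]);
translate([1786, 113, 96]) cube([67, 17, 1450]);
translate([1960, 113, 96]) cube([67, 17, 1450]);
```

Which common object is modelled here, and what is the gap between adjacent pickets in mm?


A fence section. The picket gap is 107 mm.

Two posts, two rails, 11 pickets — a fence section. Span 2032 mm holds 11 pickets of 67 mm with 12 equal gaps: ⌊(2032 − 11·67) / 12⌋ = 107 mm.


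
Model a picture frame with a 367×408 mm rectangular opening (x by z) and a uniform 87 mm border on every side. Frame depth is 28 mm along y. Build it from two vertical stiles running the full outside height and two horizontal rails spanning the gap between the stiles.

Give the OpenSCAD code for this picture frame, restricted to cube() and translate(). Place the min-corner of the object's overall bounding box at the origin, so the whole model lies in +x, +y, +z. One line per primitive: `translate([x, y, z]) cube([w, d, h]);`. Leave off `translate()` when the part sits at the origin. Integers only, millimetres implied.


cube([87, 28, 582]);
translate([454, 0, 0]) cube([87, 28, 582]);
translate([87, 0, 0]) cube([367, 28, 87]);
translate([87, 0, 495]) cube([367, 28, 87]);


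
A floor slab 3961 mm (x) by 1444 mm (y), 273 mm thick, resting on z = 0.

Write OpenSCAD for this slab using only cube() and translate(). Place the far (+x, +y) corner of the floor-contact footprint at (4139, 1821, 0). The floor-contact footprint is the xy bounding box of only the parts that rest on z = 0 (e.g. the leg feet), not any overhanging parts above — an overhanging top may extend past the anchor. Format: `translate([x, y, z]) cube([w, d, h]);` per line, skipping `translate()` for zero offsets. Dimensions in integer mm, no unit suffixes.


translate([178, 377, 0]) cube([3961, 1444, 273]);


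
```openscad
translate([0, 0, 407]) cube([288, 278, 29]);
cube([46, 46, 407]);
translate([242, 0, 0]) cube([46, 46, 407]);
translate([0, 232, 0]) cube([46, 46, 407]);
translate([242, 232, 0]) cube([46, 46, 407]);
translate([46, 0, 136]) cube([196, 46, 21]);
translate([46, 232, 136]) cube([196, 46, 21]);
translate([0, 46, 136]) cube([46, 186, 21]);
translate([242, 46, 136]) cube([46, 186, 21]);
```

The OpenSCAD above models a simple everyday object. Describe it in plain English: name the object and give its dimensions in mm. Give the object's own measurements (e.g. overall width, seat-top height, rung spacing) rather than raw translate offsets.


A simple wooden stool: a rectangular seat 288 mm (x) by 278 mm (y), 29 mm thick, top face at z = 436 mm, on four square legs, each 46×46 mm in cross-section. The legs rest on z = 0, each flush with a corner of the seat. Four stretchers, 46 mm wide and 21 mm tall, connect adjacent legs with their undersides at z = 136 mm, each running between the inner faces of the legs it joins and aligned with the legs' outer faces on the other axis.


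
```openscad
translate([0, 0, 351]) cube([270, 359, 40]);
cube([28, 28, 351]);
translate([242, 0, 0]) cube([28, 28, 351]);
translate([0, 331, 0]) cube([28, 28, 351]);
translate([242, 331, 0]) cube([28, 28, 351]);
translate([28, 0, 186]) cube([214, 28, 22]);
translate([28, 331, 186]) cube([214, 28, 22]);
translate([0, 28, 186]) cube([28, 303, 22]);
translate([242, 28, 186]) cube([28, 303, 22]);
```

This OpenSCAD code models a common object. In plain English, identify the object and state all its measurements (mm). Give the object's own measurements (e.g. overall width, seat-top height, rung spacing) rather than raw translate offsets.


A four-legged stool. The seat is a 270×359×40 mm slab whose top surface is at z = 391 mm; four square legs, each 28×28 mm in cross-section, run from the floor (z = 0) to the underside of the seat, each flush with a corner of the seat. Four stretchers, 28 mm wide and 22 mm tall, connect adjacent legs with their undersides at z = 186 mm, each running between the inner faces of the legs it joins and aligned with the legs' outer faces on the other axis.


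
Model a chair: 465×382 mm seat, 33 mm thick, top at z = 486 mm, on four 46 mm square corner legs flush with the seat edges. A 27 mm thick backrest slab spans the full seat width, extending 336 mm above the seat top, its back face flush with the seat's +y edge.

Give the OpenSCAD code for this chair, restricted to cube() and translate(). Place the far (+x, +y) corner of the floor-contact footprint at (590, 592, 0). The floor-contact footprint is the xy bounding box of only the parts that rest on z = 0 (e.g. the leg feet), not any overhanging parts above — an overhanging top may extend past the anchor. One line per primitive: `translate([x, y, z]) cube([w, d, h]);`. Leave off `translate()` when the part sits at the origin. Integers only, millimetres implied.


translate([125, 210, 453]) cube([465, 382, 33]);
translate([125, 210, 0]) cube([46, 46, 453]);
translate([544, 210, 0]) cube([46, 46, 453]);
translate([125, 546, 0]) cube([46, 46, 453]);
translate([544, 546, 0]) cube([46, 46, 453]);
translate([125, 565, 486]) cube([465, 27, 336]);


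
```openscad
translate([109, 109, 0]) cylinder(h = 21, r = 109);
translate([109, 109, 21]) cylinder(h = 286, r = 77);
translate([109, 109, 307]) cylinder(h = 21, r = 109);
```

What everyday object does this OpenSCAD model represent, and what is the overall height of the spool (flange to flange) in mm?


A spool. The overall height is 328 mm.

Three coaxial cylinders, large–small–large — a spool. Two 21 mm flanges and a 286 mm core give 21 + 286 + 21 = 328 mm.


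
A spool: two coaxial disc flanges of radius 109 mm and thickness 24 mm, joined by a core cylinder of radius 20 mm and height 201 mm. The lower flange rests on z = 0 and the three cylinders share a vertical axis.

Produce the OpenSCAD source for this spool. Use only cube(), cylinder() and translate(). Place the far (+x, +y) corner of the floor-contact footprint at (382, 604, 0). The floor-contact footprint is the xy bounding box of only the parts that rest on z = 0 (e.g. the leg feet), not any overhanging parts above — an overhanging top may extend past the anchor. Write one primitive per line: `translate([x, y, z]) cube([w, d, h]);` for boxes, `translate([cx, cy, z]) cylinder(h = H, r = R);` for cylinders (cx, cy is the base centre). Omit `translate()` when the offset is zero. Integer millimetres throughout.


translate([273, 495, 0]) cylinder(h = 24, r = 109);
translate([273, 495, 24]) cylinder(h = 201, r = 20);
translate([273, 495, 225]) cylinder(h = 24, r = 109);


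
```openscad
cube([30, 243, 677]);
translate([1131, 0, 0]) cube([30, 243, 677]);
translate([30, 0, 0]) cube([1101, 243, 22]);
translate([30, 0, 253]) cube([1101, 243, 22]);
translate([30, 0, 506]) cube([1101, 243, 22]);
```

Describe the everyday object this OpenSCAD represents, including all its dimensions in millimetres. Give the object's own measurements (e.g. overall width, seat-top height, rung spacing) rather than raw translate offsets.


An open bookshelf. Two side panels, each 30 mm thick, 243 mm deep and 677 mm tall, stand 1161 mm apart (outside-to-outside). Between them sit 3 shelves, each 22 mm thick and 243 mm deep, spanning the full gap between the sides. The bottom shelf rests on the floor (its underside at z = 0) and the clear gap between one shelf's top and the next shelf's underside is 231 mm.


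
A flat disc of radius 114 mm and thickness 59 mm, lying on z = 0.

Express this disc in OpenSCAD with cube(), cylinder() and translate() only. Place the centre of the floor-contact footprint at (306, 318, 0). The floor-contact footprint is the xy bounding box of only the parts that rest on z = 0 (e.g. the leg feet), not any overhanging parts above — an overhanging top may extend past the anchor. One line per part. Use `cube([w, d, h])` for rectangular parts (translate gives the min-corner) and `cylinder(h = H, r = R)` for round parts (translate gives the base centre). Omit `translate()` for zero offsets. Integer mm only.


translate([306, 318, 0]) cylinder(h = 59, r = 114);


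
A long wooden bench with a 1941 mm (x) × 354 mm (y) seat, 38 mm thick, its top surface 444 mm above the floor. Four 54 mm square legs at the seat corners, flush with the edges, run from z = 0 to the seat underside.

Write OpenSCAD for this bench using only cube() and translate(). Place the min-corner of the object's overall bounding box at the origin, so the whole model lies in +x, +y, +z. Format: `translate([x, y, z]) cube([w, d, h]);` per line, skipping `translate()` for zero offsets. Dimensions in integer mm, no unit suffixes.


translate([0, 0, 406]) cube([1941, 354, 38]);
cube([54, 54, 406]);
translate([0, 300, 0]) cube([54, 54, 406]);
translate([1887, 0, 0]) cube([54, 54, 406]);
translate([1887, 300, 0]) cube([54, 54, 406]);


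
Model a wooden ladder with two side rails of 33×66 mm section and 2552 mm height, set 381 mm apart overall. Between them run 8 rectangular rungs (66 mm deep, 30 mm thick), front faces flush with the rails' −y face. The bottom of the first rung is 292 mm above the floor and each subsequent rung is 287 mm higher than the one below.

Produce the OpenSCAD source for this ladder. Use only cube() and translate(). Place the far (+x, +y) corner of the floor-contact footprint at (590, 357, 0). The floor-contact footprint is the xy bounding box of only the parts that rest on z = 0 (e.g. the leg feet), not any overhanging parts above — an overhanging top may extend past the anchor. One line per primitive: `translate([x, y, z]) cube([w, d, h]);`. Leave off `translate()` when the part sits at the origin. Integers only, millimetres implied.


translate([209, 291, 0]) cube([33, 66, 2552]);
translate([557, 291, 0]) cube([33, 66, 2552]);
translate([242, 291, 292]) cube([315, 66, 30]);
translate([242, 291, 579]) cube([315, 66, 30]);
translate([242, 291, 866]) cube([315, 66, 30]);
translate([242, 291, 1153]) cube([315, 66, 30]);
translate([242, 291, 1440]) cube([315, 66, 30]);
translate([242, 291, 1727]) cube([315, 66, 30]);
translate([242, 291, 2014]) cube([315, 66, 30]);
translate([242, 291, 2301]) cube([315, 66, 30]);


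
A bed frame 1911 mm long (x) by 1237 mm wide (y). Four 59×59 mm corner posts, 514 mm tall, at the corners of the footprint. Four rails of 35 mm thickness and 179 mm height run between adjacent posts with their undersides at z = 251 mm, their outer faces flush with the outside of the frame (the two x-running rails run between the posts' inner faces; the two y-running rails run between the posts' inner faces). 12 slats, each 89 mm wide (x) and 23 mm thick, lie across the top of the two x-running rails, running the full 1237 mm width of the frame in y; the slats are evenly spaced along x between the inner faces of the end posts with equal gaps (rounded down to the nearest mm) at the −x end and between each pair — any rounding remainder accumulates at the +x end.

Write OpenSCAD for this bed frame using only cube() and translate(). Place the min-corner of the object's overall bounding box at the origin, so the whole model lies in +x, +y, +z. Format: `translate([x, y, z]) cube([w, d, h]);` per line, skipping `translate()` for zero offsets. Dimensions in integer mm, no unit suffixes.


cube([59, 59, 514]);
translate([0, 1178, 0]) cube([59, 59, 514]);
translate([1852, 0, 0]) cube([59, 59, 514]);
translate([1852, 1178, 0]) cube([59, 59, 514]);
translate([59, 0, 251]) cube([1793, 35, 179]);
translate([59, 1202, 251]) cube([1793, 35, 179]);
translate([0, 59, 251]) cube([35, 1119, 179]);
translate([1876, 59, 251]) cube([35, 1119, 179]);
translate([114, 0, 430]) cube([89, 1237, 23]);
translate([258, 0, 430]) cube([89, 1237, 23]);
translate([402, 0, 430]) cube([89, 1237, 23]);
translate([546, 0, 430]) cube([89, 1237, 23]);
translate([690, 0, 430]) cube([89, 1237, 23]);
translate([834, 0, 430]) cube([89, 1237, 23]);
translate([978, 0, 430]) cube([89, 1237, 23]);
translate([1122, 0, 430]) cube([89, 1237, 23]);
translate([1266, 0, 430]) cube([89, 1237, 23]);
translate([1410, 0, 430]) cube([89, 1237, 23]);
translate([1554, 0, 430]) cube([89, 1237, 23]);
translate([1698, 0, 430]) cube([89, 1237, 23]);


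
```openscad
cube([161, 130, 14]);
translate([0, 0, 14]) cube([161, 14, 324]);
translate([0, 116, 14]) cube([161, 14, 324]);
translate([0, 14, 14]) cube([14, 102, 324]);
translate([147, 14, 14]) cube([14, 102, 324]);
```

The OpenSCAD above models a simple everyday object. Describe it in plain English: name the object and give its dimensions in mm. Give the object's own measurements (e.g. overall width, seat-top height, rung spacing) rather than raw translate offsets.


An open-topped rectangular box: outside dimensions 161×130×338 mm, with a uniform wall and base thickness of 14 mm. The base is a full 161×130 slab on the floor; four walls sit on top of the base. The front and back walls (the −y and +y sides) span the full width; the two side walls fit between them.


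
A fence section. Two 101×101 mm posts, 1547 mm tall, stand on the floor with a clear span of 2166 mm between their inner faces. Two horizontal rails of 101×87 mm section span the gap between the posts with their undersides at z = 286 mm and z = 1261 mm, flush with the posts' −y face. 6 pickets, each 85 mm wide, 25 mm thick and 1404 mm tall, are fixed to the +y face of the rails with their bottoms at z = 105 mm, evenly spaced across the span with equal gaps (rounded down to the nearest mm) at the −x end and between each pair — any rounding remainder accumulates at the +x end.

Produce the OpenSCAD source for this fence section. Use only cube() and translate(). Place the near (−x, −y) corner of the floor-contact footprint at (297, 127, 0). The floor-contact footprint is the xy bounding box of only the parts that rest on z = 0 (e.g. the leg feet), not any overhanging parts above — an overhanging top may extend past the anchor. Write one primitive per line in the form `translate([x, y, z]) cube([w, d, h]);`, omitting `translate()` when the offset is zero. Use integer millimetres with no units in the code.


translate([297, 127, 0]) cube([101, 101, 1547]);
translate([2564, 127, 0]) cube([101, 101, 1547]);
translate([398, 127, 286]) cube([2166, 101, 87]);
translate([398, 127, 1261]) cube([2166, 101, 87]);
translate([634, 228, 105]) cube([85, 25, 1404]);
translate([955, 228, 105]) cube([85, 25, 1404]);
translate([1276, 228, 105]) cube([85, 25, 1404]);
translate([1597, 228, 105]) cube([85, 25, 1404]);
translate([1918, 228, 105]) cube([85, 25, 1404]);
translate([2239, 228, 105]) cube([85, 25, 1404]);


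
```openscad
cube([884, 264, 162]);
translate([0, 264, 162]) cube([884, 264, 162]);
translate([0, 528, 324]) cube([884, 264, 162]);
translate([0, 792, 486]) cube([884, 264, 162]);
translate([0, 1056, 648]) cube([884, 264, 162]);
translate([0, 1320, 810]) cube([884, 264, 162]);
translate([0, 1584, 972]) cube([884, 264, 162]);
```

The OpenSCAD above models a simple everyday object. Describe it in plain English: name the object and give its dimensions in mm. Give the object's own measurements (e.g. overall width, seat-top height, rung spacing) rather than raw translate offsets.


A straight staircase of 7 solid steps. Each step is 884 mm wide (x), 264 mm deep (y, the going) and 162 mm tall (the rise). The first step rests on the floor; each subsequent step sits one going further in +y and one rise higher in +z, directly behind and above the previous step with no overlap.


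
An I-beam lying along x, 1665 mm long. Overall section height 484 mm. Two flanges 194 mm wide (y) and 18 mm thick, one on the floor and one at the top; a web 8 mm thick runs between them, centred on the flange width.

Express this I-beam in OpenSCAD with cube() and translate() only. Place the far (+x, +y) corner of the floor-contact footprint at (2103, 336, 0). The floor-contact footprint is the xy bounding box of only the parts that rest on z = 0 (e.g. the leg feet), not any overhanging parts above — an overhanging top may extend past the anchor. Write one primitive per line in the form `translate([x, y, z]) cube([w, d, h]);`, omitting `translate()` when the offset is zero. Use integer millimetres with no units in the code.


translate([438, 142, 0]) cube([1665, 194, 18]);
translate([438, 235, 18]) cube([1665, 8, 448]);
translate([438, 142, 466]) cube([1665, 194, 18]);


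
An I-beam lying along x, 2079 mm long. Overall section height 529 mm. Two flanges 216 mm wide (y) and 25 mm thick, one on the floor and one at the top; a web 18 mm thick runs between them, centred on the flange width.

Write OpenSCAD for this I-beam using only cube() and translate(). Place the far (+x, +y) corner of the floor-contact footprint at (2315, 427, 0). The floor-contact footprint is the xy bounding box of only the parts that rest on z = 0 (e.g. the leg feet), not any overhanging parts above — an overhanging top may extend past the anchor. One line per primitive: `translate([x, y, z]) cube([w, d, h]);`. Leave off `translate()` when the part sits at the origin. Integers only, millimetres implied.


translate([236, 211, 0]) cube([2079, 216, 25]);
translate([236, 310, 25]) cube([2079, 18, 479]);
translate([236, 211, 504]) cube([2079, 216, 25]);


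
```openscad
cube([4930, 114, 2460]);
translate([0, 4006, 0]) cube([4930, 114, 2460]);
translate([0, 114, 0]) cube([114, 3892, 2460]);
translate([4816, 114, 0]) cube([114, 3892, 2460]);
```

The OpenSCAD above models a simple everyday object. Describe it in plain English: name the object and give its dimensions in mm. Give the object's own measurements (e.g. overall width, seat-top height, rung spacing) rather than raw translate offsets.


The wall frame of a small rectangular building: four walls, each 2460 mm tall and 114 mm thick, enclosing a footprint 4930 mm (x) by 4120 mm (y) outside-to-outside, with no floor or roof. The front and back walls (the −y and +y sides) span the full width; the two side walls fit between them.


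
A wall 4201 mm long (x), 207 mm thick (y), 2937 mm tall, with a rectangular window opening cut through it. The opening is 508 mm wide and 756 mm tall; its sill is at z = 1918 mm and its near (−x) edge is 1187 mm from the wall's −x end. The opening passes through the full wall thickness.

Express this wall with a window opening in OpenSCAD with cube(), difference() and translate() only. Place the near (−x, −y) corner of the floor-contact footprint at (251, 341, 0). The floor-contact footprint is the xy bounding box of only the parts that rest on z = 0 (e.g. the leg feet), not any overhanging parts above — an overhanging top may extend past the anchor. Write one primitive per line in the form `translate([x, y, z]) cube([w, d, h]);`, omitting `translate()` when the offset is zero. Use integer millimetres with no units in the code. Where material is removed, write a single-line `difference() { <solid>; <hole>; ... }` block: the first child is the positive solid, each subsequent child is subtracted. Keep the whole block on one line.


difference() { translate([251, 341, 0]) cube([4201, 207, 2937]); translate([1438, 341, 1918]) cube([508, 207, 756]); }


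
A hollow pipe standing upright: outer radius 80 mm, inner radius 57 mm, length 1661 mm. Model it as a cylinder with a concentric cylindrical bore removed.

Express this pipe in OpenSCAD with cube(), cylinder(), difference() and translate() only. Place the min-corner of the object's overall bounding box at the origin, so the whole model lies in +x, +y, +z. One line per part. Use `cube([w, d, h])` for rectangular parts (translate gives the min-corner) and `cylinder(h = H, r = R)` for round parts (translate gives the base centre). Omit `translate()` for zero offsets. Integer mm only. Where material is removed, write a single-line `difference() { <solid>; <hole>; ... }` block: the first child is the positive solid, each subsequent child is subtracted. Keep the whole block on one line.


difference() { translate([80, 80, 0]) cylinder(h = 1661, r = 80); translate([80, 80, 0]) cylinder(h = 1661, r = 57); }


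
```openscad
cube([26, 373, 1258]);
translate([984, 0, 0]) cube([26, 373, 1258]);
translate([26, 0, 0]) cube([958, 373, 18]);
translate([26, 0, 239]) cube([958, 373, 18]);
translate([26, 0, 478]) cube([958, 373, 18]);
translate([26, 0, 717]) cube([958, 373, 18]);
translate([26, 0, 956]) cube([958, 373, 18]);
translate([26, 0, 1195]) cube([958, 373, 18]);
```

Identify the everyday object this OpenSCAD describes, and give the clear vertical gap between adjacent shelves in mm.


A bookshelf. The clear shelf gap is 221 mm.

Two tall side panels with 6 horizontal boards between them — a bookshelf. The first two shelf undersides are at z = 0 and z = 239; with shelf thickness 18, the clear gap is 239 − 0 − 18 = 221 mm.


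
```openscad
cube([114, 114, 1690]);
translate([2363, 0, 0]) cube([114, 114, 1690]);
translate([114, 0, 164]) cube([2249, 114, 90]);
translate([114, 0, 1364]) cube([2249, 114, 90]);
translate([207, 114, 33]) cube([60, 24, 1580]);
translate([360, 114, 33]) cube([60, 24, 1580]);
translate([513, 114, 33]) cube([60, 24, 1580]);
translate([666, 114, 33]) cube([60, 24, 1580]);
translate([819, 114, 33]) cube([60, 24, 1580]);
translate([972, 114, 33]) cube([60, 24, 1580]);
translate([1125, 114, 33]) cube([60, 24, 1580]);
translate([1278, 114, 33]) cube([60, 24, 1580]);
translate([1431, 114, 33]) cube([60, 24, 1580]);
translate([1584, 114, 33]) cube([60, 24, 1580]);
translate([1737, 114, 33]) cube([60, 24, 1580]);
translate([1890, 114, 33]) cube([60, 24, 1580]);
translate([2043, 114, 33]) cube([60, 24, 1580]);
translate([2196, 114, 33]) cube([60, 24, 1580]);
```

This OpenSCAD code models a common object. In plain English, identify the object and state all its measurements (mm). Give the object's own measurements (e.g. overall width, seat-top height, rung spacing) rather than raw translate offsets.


A fence section. Two 114×114 mm posts, 1690 mm tall, stand on the floor with a clear span of 2249 mm between their inner faces. Two horizontal rails of 114×90 mm section span the gap between the posts with their undersides at z = 164 mm and z = 1364 mm, flush with the posts' −y face. 14 pickets, each 60 mm wide, 24 mm thick and 1580 mm tall, are fixed to the +y face of the rails with their bottoms at z = 33 mm, spaced across the span with a 93 mm gap after the −x post and between neighbouring pickets, with 107 mm left before the +x post.


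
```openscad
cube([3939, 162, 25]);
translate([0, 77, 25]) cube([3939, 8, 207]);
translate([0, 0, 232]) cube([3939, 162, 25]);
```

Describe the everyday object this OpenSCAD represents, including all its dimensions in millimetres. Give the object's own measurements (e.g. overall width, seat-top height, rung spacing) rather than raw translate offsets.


An I-beam lying along x, 3939 mm long. Overall section height 257 mm. Two flanges 162 mm wide (y) and 25 mm thick, one on the floor and one at the top; a web 8 mm thick runs between them, centred on the flange width.


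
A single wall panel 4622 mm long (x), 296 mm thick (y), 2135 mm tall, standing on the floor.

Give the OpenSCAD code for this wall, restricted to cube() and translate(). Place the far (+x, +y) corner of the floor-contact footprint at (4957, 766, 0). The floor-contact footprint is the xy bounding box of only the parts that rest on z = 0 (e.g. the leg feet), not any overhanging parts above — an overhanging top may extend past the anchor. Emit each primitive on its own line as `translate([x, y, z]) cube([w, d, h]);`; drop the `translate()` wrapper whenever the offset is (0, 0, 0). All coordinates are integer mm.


translate([335, 470, 0]) cube([4622, 296, 2135]);


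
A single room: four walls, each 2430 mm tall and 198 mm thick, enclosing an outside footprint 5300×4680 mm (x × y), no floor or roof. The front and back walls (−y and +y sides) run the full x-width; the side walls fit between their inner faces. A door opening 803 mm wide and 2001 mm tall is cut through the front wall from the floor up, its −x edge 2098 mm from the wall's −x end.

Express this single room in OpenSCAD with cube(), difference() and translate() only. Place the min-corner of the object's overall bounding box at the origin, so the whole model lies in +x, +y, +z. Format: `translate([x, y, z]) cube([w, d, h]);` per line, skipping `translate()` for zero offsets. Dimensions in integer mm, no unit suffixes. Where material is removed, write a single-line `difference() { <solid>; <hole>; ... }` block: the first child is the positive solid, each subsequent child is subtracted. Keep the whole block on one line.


difference() { cube([5300, 198, 2430]); translate([2098, 0, 0]) cube([803, 198, 2001]); }
translate([0, 4482, 0]) cube([5300, 198, 2430]);
translate([0, 198, 0]) cube([198, 4284, 2430]);
translate([5102, 198, 0]) cube([198, 4284, 2430]);


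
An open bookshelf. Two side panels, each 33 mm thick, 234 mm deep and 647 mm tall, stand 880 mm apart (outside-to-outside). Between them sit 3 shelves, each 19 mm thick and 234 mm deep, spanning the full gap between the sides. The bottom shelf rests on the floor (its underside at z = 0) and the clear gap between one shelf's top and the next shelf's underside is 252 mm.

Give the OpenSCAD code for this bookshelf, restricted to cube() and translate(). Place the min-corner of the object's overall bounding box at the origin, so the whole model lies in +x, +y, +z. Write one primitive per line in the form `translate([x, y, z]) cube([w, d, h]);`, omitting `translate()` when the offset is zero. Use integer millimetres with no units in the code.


cube([33, 234, 647]);
translate([847, 0, 0]) cube([33, 234, 647]);
translate([33, 0, 0]) cube([814, 234, 19]);
translate([33, 0, 271]) cube([814, 234, 19]);
translate([33, 0, 542]) cube([814, 234, 19]);


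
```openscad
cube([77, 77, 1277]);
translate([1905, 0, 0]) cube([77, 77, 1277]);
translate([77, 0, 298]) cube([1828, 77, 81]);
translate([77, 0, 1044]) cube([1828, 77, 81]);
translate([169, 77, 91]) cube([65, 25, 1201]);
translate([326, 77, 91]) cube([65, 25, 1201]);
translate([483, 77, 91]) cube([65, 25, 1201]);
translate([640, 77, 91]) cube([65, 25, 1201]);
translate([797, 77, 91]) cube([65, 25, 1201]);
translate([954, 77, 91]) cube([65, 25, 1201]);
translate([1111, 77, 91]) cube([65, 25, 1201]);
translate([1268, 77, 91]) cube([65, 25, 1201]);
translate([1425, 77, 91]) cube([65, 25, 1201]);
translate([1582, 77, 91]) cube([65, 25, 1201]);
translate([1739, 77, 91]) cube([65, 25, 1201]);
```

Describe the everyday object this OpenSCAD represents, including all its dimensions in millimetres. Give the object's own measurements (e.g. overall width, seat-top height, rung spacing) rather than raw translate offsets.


A fence section. Two 77×77 mm posts, 1277 mm tall, stand on the floor with a clear span of 1828 mm between their inner faces. Two horizontal rails of 77×81 mm section span the gap between the posts with their undersides at z = 298 mm and z = 1044 mm, flush with the posts' −y face. 11 pickets, each 65 mm wide, 25 mm thick and 1201 mm tall, are fixed to the +y face of the rails with their bottoms at z = 91 mm, spaced across the span with a 92 mm gap after the −x post and between neighbouring pickets, with 101 mm left before the +x post.


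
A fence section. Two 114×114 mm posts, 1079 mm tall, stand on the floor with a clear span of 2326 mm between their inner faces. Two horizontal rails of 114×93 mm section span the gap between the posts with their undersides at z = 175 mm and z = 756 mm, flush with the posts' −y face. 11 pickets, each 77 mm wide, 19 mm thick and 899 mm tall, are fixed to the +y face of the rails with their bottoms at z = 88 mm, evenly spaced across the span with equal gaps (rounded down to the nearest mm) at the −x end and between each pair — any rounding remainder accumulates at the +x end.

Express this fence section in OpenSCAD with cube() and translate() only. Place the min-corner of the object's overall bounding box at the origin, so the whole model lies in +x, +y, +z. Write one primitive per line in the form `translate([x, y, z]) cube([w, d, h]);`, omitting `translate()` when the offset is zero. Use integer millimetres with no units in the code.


cube([114, 114, 1079]);
translate([2440, 0, 0]) cube([114, 114, 1079]);
translate([114, 0, 175]) cube([2326, 114, 93]);
translate([114, 0, 756]) cube([2326, 114, 93]);
translate([237, 114, 88]) cube([77, 19, 899]);
translate([437, 114, 88]) cube([77, 19, 899]);
translate([637, 114, 88]) cube([77, 19, 899]);
translate([837, 114, 88]) cube([77, 19, 899]);
translate([1037, 114, 88]) cube([77, 19, 899]);
translate([1237, 114, 88]) cube([77, 19, 899]);
translate([1437, 114, 88]) cube([77, 19, 899]);
translate([1637, 114, 88]) cube([77, 19, 899]);
translate([1837, 114, 88]) cube([77, 19, 899]);
translate([2037, 114, 88]) cube([77, 19, 899]);
translate([2237, 114, 88]) cube([77, 19, 899]);


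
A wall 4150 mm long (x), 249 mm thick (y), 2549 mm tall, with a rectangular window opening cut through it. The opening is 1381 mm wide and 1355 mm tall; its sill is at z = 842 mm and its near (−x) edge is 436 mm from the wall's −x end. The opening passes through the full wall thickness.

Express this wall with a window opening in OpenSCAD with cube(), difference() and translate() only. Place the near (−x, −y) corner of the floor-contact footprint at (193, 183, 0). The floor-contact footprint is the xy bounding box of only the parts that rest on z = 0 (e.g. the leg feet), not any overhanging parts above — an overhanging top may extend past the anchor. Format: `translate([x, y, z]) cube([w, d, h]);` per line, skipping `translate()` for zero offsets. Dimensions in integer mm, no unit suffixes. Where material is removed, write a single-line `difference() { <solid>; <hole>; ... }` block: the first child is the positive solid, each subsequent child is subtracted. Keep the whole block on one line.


difference() { translate([193, 183, 0]) cube([4150, 249, 2549]); translate([629, 183, 842]) cube([1381, 249, 1355]); }


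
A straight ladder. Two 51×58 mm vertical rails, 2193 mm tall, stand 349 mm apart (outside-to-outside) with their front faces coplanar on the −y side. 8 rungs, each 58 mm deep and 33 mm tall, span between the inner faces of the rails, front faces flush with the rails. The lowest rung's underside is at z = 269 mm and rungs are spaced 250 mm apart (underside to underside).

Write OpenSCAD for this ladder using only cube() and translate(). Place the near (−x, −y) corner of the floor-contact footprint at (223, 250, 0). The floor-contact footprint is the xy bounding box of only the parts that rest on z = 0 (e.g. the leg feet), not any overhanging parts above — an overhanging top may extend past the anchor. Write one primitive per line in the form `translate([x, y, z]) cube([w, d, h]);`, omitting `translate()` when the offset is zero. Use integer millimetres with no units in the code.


translate([223, 250, 0]) cube([51, 58, 2193]);
translate([521, 250, 0]) cube([51, 58, 2193]);
translate([274, 250, 269]) cube([247, 58, 33]);
translate([274, 250, 519]) cube([247, 58, 33]);
translate([274, 250, 769]) cube([247, 58, 33]);
translate([274, 250, 1019]) cube([247, 58, 33]);
translate([274, 250, 1269]) cube([247, 58, 33]);
translate([274, 250, 1519]) cube([247, 58, 33]);
translate([274, 250, 1769]) cube([247, 58, 33]);
translate([274, 250, 2019]) cube([247, 58, 33]);


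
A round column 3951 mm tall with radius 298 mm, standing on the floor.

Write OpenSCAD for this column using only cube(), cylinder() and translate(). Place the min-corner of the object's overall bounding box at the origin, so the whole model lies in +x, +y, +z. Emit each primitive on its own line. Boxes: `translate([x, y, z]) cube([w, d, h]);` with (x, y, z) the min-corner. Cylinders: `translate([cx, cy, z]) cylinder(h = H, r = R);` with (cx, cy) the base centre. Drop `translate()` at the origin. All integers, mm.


translate([298, 298, 0]) cylinder(h = 3951, r = 298);


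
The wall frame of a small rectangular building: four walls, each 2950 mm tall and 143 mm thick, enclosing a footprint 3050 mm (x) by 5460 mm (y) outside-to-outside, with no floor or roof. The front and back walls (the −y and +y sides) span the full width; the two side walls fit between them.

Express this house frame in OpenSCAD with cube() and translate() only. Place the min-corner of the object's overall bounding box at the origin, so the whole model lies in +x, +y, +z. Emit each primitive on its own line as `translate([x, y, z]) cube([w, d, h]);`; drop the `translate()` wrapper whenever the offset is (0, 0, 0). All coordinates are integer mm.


cube([3050, 143, 2950]);
translate([0, 5317, 0]) cube([3050, 143, 2950]);
translate([0, 143, 0]) cube([143, 5174, 2950]);
translate([2907, 143, 0]) cube([143, 5174, 2950]);


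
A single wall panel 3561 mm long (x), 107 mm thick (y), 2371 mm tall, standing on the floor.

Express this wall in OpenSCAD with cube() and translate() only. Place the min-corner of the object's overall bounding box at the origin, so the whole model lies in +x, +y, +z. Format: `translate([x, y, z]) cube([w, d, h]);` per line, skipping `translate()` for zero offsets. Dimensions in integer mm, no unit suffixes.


cube([3561, 107, 2371]);


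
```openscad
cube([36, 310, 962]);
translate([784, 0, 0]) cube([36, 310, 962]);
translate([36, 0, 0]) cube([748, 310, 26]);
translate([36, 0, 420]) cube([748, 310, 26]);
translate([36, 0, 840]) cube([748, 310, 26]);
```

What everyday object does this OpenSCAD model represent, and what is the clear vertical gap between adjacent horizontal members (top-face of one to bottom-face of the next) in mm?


A bookshelf. The clear shelf gap is 394 mm.

Two tall side panels with 3 horizontal boards between them — a bookshelf. The first two shelf undersides are at z = 0 and z = 420; with shelf thickness 26, the clear gap is 420 − 0 − 26 = 394 mm.


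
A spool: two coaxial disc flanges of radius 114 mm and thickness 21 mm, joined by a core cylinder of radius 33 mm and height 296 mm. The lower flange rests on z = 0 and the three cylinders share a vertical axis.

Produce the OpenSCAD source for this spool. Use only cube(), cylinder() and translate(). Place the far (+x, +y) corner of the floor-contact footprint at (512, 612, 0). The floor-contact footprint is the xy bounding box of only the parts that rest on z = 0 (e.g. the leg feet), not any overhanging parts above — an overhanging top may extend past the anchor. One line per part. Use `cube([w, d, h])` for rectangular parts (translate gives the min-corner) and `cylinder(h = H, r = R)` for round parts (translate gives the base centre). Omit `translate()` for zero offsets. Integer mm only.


translate([398, 498, 0]) cylinder(h = 21, r = 114);
translate([398, 498, 21]) cylinder(h = 296, r = 33);
translate([398, 498, 317]) cylinder(h = 21, r = 114);


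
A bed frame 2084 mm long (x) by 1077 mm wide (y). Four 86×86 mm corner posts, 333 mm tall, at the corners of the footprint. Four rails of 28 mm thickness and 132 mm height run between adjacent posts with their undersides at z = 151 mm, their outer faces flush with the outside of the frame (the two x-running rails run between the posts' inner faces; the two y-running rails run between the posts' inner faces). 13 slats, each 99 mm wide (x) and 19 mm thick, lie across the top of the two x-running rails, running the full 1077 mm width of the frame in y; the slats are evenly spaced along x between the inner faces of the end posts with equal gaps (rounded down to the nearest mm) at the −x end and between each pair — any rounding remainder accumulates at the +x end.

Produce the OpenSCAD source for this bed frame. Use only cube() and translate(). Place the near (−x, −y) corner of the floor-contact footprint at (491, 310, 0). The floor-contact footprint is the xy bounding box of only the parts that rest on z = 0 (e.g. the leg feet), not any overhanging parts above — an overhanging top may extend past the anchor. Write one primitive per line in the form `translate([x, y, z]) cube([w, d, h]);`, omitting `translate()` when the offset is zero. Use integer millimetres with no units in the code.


translate([491, 310, 0]) cube([86, 86, 333]);
translate([491, 1301, 0]) cube([86, 86, 333]);
translate([2489, 310, 0]) cube([86, 86, 333]);
translate([2489, 1301, 0]) cube([86, 86, 333]);
translate([577, 310, 151]) cube([1912, 28, 132]);
translate([577, 1359, 151]) cube([1912, 28, 132]);
translate([491, 396, 151]) cube([28, 905, 132]);
translate([2547, 396, 151]) cube([28, 905, 132]);
translate([621, 310, 283]) cube([99, 1077, 19]);
translate([764, 310, 283]) cube([99, 1077, 19]);
translate([907, 310, 283]) cube([99, 1077, 19]);
translate([1050, 310, 283]) cube([99, 1077, 19]);
translate([1193, 310, 283]) cube([99, 1077, 19]);
translate([1336, 310, 283]) cube([99, 1077, 19]);
translate([1479, 310, 283]) cube([99, 1077, 19]);
translate([1622, 310, 283]) cube([99, 1077, 19]);
translate([1765, 310, 283]) cube([99, 1077, 19]);
translate([1908, 310, 283]) cube([99, 1077, 19]);
translate([2051, 310, 283]) cube([99, 1077, 19]);
translate([2194, 310, 283]) cube([99, 1077, 19]);
translate([2337, 310, 283]) cube([99, 1077, 19]);
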